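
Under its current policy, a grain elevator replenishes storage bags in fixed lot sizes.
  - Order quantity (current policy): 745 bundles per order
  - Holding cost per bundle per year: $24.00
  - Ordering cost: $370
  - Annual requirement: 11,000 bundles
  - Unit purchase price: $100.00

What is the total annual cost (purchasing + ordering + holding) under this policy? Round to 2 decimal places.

$1,114,403.09

Orders/yr = 11,000/745 = 14.765; ordering cost = 14.765 × $370 = $5,463.09
Average inventory = 745/2 = 372.5; holding cost = 372.5 × $24 = $8,940.00
Purchase cost = D·C = 11,000 × 100 = $1,100,000.00
Total = $5,463.09 + $8,940.00 + $1,100,000.00 = $1,114,403.09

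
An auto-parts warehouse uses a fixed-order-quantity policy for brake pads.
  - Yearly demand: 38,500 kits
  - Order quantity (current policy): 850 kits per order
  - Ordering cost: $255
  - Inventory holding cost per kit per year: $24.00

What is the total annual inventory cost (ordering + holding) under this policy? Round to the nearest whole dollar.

$21,750

Annual ordering cost = (D/Q)·S = (38,500/850) × 255 = $11,550.00
Annual holding cost  = (Q/2)·H = (850/2) × 24 = $10,200.00
Total = $11,550.00 + $10,200.00 = $21,750.00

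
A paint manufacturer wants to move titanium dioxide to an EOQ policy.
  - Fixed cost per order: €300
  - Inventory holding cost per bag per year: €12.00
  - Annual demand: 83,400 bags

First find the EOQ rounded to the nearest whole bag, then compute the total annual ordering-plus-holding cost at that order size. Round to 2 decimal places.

2DS/H = 2·83,400·300/12 = 4,170,000.00
EOQ = √4,170,000.00 ≈ 2,042.06 → Q = 2,042 bags
Orders/yr = 83,400/2,042 = 40.842; ordering cost = 40.842 × €300 = €12,252.69
Average inventory = 2,042/2 = 1021; holding cost = 1021 × €12 = €12,252.00
Total = €12,252.69 + €12,252.00 = €24,504.69

€24,504.69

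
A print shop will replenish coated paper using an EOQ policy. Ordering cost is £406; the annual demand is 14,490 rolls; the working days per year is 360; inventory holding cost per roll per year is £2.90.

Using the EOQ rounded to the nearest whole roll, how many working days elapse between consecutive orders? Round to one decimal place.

Q* = √(2·D·S / H) = √(2·14,490·406 / 2.9) = √4,057,200.0 ≈ 2,014.25 → Q = 2,014 rolls
T = Q/D × 360 days = 2,014/14,490 × 360 = 50.037 days

50.0 days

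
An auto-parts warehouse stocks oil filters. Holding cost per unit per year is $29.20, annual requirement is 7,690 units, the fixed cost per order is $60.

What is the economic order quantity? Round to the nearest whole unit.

EOQ = √(2DS/H) = √(2 × 7,690 × 60 / 29.2)
    = √(31,602.74) ≈ 177.77

178 units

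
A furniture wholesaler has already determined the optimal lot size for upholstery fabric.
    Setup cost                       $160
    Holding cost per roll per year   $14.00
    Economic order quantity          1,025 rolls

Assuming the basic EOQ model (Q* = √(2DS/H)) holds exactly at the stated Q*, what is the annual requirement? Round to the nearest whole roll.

Since Q* = (2DS/H)^½, squaring gives Q*²·H = 2DS.
D = Q²H / (2S) = 1,025² × 14 / (2 × 160) = 45,964.84

45,965 rolls per year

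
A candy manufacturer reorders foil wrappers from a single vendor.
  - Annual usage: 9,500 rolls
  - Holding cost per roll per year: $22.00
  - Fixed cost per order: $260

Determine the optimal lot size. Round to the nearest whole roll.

Optimal lot size Q* = (2 × 9,500 × $260 / $22)^½ ≈ 473.86

474 rolls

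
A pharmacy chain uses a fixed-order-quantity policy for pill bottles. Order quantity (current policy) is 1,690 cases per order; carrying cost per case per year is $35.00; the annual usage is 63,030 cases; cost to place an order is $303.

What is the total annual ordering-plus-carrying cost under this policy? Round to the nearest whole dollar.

$40,876

Orders/yr = 63,030/1,690 = 37.296; ordering cost = 37.296 × $303 = $11,300.64
Average inventory = 1,690/2 = 845; holding cost = 845 × $35 = $29,575.00
Total = $11,300.64 + $29,575.00 = $40,875.64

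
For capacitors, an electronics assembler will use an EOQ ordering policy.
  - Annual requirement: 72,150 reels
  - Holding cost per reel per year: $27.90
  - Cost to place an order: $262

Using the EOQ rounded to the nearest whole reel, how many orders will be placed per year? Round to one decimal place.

EOQ = √(2DS/H) = √(2 × 72,150 × 262 / 27.9)
    = √(1,355,075.27) ≈ 1,164.08 → Q = 1,164
N = D/Q = 72,150/1,164 ≈ 61.985 orders/yr

62.0 orders per year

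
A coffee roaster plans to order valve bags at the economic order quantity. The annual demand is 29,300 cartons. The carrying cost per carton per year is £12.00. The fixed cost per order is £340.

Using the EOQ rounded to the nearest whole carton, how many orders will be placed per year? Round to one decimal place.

Q* = √(2·D·S / H) = √(2·29,300·340 / 12) = √1,660,333.3 ≈ 1,288.54 → Q = 1,289
Orders per year = D/Q = 29,300 / 1,289 = 22.731

22.7 orders per year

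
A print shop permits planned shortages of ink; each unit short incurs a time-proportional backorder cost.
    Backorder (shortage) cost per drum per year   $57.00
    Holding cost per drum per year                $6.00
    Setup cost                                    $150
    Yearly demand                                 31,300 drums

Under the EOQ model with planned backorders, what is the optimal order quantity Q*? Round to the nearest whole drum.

1,315 drums

Basic EOQ = √(2·31,300·150/6) = 1,251.000
Backorder adjustment √((H+b)/b) = √((6+57)/57) = 1.0513
Q* = 1,251.000 × 1.0513 ≈ 1,315.19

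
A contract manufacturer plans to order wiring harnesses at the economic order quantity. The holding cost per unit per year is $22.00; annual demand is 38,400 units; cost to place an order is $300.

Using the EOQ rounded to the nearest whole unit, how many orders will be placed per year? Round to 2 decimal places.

37.54 orders per year

2DS/H = 2·38,400·300/22 = 1,047,272.73
EOQ = √1,047,272.73 ≈ 1,023.36 → Q = 1,023
Orders per year = D/Q = 38,400 / 1,023 = 37.537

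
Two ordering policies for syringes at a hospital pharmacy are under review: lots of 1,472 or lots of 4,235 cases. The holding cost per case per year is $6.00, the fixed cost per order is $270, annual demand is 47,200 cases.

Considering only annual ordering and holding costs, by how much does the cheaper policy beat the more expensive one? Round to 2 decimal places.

For each Q, cost = (D/Q)·S + (Q/2)·H.
TC(1,472) = (47,200/1,472)×270 + (1,472/2)×6 = $13,073.61
TC(4,235) = (47,200/4,235)×270 + (4,235/2)×6 = $15,714.21
Lots of 1,472 are cheaper by $2,640.60.

$2,640.60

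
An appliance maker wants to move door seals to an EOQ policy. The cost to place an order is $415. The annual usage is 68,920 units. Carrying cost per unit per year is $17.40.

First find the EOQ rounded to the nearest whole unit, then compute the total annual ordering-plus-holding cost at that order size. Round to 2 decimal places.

EOQ = √(2DS/H) = √(2 × 68,920 × 415 / 17.4)
    = √(3,287,563.22) ≈ 1,813.16 → Q = 1,813 units
Orders/yr = 68,920/1,813 = 38.014; ordering cost = 38.014 × $415 = $15,775.95
Average inventory = 1,813/2 = 906.5; holding cost = 906.5 × $17.4 = $15,773.10
Total = $15,775.95 + $15,773.10 = $31,549.05

$31,549.05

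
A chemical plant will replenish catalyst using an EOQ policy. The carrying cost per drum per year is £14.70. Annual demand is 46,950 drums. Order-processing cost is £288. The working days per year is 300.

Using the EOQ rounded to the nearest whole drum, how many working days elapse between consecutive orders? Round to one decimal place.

Q* = √(2·D·S / H) = √(2·46,950·288 / 14.7) = √1,839,673.5 ≈ 1,356.35 → Q = 1,356 drums
Cycle time = (working days × Q)/D = (300 × 1,356) / 46,950 = 8.665 days

8.7 days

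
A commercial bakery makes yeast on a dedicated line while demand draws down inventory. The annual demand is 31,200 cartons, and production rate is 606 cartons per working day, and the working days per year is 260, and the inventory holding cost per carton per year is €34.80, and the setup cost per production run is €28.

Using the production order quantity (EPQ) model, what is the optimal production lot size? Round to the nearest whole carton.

250 cartons

d = 31,200/260 = 120.0000 cartons/day;  effective holding cost H(1 − d/p) = 34.8·(1 − 120.0000/606) = 27.90891
Q* = √(2DS / H_eff) = √(2·31,200·28 / 27.90891) ≈ 250.21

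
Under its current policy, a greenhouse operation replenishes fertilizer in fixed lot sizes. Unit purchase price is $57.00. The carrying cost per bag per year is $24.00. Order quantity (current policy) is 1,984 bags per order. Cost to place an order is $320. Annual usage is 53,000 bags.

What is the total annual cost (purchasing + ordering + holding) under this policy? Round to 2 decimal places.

$3,053,356.39

Annual ordering cost = (D/Q)·S = (53,000/1,984) × 320 = $8,548.39
Annual holding cost  = (Q/2)·H = (1,984/2) × 24 = $23,808.00
Purchase cost = D·C = 53,000 × 57 = $3,021,000.00
Total = $8,548.39 + $23,808.00 + $3,021,000.00 = $3,053,356.39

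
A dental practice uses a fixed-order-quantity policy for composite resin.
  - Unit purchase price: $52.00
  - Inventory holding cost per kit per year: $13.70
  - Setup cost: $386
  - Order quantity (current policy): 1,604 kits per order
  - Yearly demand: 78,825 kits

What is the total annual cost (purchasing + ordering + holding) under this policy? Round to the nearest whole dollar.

$4,128,857

Orders/yr = 78,825/1,604 = 49.143; ordering cost = 49.143 × $386 = $18,969.11
Average inventory = 1,604/2 = 802; holding cost = 802 × $13.7 = $10,987.40
Purchase cost = D·C = 78,825 × 52 = $4,098,900.00
Total = $18,969.11 + $10,987.40 + $4,098,900.00 = $4,128,856.51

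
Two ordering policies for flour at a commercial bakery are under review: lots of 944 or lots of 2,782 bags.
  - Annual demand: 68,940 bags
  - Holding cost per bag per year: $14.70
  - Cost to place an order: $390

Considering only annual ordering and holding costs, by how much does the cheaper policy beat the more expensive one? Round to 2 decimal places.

$5,307.78

Annual cost at Q: ordering D·S/Q plus holding Q·H/2.
TC(944) = (68,940/944)×390 + (944/2)×14.7 = $35,419.97
TC(2,782) = (68,940/2,782)×390 + (2,782/2)×14.7 = $30,112.19
Lots of 2,782 are cheaper by $5,307.78.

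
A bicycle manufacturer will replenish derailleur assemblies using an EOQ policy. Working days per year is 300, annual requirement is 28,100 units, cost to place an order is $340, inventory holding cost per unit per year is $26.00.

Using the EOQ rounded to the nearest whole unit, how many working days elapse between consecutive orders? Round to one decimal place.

2DS/H = 2·28,100·340/26 = 734,923.08
EOQ = √734,923.08 ≈ 857.28 → Q = 857 units
T = Q/D × 300 days = 857/28,100 × 300 = 9.149 days

9.1 days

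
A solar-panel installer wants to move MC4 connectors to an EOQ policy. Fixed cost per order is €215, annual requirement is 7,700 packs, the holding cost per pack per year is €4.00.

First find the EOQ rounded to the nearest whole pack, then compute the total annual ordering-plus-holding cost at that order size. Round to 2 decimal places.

Q* = √(2·D·S / H) = √(2·7,700·215 / 4) = √827,750.0 ≈ 909.81 → Q = 910 packs
Ordering: D/Q × S = 7,700/910 × €215 = €1,819.23
Holding:  Q/2 × H = 910/2 × €4 = €1,820.00
Total = €1,819.23 + €1,820.00 = €3,639.23

€3,639.23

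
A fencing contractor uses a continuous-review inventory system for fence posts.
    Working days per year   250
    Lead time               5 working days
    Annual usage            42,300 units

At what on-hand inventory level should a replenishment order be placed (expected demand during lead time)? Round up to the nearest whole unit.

846 units

Daily demand d = 42,300 / 250 = 169.200 units/day
Demand during lead time = 169.200 × 5 = 846.00
Reorder point = 846.00 → round up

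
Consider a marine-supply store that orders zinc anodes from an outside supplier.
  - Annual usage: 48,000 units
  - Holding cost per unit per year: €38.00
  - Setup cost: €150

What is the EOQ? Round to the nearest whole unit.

616 units

Q* = √(2·D·S / H) = √(2·48,000·150 / 38) = √378,947.4 ≈ 615.59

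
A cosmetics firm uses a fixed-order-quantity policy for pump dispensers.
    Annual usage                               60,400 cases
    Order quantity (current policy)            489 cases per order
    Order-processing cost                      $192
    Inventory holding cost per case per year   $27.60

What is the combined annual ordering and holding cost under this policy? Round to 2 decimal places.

$30,463.54

Ordering: D/Q × S = 60,400/489 × $192 = $23,715.34
Holding:  Q/2 × H = 489/2 × $27.6 = $6,748.20
Total = $23,715.34 + $6,748.20 = $30,463.54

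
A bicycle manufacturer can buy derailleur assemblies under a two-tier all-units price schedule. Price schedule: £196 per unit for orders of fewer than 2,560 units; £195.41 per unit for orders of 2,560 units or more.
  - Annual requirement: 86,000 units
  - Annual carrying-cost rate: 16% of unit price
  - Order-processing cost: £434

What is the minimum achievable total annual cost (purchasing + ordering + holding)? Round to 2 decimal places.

£16,859,859.66

H₁ = 16%×£196 = £31.3600;  H₂ = 16%×£195.41 = £31.2656
EOQ₁ = √(2×86,000×434/31.3600) = 1,542.84  (< 2,560, feasible at tier 1)
EOQ₂ = √(2×86,000×434/31.2656) = 1,545.17  (< 2,560 → use Q = 2,560 at tier-2 price)
TC(tier 1 (EOQ₁), Q≈1,542.8) = £16,904,383.48
TC(tier 2, Q≈2,560.0) = £16,859,859.66
Minimum at tier 2: £16,859,859.66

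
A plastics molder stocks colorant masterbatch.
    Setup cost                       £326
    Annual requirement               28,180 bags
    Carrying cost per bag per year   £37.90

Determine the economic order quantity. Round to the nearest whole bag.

696 bags

Optimal lot size Q* = (2 × 28,180 × £326 / £37.9)^½ ≈ 696.27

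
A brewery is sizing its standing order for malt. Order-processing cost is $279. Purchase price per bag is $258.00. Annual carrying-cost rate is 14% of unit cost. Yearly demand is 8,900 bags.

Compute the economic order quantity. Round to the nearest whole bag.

371 bags

Holding cost per bag per year: H = 14% × $258 = $36.1200
EOQ = √(2DS/H) = √(2 × 8,900 × 279 / 36.12)
    = √(137,491.69) ≈ 370.80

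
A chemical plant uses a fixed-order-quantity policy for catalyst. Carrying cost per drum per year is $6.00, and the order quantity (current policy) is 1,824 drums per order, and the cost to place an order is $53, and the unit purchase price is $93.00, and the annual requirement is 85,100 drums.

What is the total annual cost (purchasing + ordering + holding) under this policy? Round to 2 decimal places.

Annual ordering cost = (D/Q)·S = (85,100/1,824) × 53 = $2,472.75
Annual holding cost  = (Q/2)·H = (1,824/2) × 6 = $5,472.00
Purchase cost = D·C = 85,100 × 93 = $7,914,300.00
Total = $2,472.75 + $5,472.00 + $7,914,300.00 = $7,922,244.75

$7,922,244.75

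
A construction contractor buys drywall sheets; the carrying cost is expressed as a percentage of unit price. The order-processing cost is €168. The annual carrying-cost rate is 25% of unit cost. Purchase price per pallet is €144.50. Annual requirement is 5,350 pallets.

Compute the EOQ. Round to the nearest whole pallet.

Holding cost per pallet per year: H = 25% × €144.5 = €36.1250
EOQ = √(2DS/H) = √(2 × 5,350 × 168 / 36.125)
    = √(49,760.55) ≈ 223.07

223 pallets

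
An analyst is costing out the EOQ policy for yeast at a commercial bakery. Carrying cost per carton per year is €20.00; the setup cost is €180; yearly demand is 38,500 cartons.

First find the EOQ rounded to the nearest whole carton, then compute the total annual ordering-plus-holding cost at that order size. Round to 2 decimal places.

€16,649.33

EOQ = √(2DS/H) = √(2 × 38,500 × 180 / 20)
    = √(693,000.00) ≈ 832.47 → Q = 832 cartons
Annual ordering cost = (D/Q)·S = (38,500/832) × 180 = €8,329.33
Annual holding cost  = (Q/2)·H = (832/2) × 20 = €8,320.00
Total = €8,329.33 + €8,320.00 = €16,649.33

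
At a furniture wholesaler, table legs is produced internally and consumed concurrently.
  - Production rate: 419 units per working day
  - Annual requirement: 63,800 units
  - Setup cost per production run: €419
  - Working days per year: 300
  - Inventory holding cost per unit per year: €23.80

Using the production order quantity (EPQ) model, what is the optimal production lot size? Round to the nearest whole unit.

Daily demand d = 63,800/300 = 212.667; p = 419; 1 − d/p = 0.49244
EPQ = √(2DS / (H(1 − d/p)))
    = √(2 × 63,800 × 419 / (23.8 × 0.49244)) ≈ 2,135.83

2,136 units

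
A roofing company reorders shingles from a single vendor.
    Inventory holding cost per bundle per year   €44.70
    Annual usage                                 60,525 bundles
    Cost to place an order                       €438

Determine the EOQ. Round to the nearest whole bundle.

1,089 bundles

2DS/H = 2·60,525·438/44.7 = 1,186,127.52
EOQ = √1,186,127.52 ≈ 1,089.09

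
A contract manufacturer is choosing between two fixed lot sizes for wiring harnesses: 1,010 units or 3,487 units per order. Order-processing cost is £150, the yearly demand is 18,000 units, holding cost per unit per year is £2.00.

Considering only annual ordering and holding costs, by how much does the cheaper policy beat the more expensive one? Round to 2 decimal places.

£578.04

TC(Q) = (D/Q)S + (Q/2)H
TC(1,010) = (18,000/1,010)×150 + (1,010/2)×2 = £3,683.27
TC(3,487) = (18,000/3,487)×150 + (3,487/2)×2 = £4,261.30
Lots of 1,010 are cheaper by £578.04.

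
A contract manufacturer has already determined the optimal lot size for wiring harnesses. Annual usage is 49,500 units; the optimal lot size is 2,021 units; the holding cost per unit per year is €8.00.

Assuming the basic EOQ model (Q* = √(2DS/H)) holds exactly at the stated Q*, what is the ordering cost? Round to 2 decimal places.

€330.06

EOQ relation: Q² = 2DS/H, so rearrange for the unknown.
S = Q²H / (2D) = 2,021² × 8 / (2 × 49,500) = 330.0558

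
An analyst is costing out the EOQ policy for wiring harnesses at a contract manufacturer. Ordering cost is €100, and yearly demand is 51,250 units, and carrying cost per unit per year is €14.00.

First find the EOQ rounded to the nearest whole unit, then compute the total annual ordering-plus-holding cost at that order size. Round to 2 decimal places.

EOQ = √(2DS/H) = √(2 × 51,250 × 100 / 14)
    = √(732,142.86) ≈ 855.65 → Q = 856 units
Orders/yr = 51,250/856 = 59.871; ordering cost = 59.871 × €100 = €5,987.15
Average inventory = 856/2 = 428; holding cost = 428 × €14 = €5,992.00
Total = €5,987.15 + €5,992.00 = €11,979.15

€11,979.15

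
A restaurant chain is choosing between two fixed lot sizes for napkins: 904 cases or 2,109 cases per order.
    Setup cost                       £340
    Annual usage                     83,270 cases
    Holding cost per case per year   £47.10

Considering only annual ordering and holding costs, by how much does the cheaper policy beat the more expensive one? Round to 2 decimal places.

£10,483.66

Annual cost at Q: ordering D·S/Q plus holding Q·H/2.
TC(904) = (83,270/904)×340 + (904/2)×47.1 = £52,607.56
TC(2,109) = (83,270/2,109)×340 + (2,109/2)×47.1 = £63,091.23
Cheaper: Q = 904.  Difference = £10,483.66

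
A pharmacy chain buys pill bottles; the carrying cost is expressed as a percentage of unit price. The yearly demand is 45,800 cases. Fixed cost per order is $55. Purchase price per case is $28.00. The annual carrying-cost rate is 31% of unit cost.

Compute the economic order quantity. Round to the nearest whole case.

H = i·C = 0.31 × $28 = $8.6800 per case-year
EOQ = √(2DS/H) = √(2 × 45,800 × 55 / 8.68)
    = √(580,414.75) ≈ 761.85

762 cases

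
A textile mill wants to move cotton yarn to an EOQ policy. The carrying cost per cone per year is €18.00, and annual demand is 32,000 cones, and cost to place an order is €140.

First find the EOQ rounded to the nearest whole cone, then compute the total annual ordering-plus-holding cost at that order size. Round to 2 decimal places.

2DS/H = 2·32,000·140/18 = 497,777.78
EOQ = √497,777.78 ≈ 705.53 → Q = 706 cones
Ordering: D/Q × S = 32,000/706 × €140 = €6,345.61
Holding:  Q/2 × H = 706/2 × €18 = €6,354.00
Total = €6,345.61 + €6,354.00 = €12,699.61

€12,699.61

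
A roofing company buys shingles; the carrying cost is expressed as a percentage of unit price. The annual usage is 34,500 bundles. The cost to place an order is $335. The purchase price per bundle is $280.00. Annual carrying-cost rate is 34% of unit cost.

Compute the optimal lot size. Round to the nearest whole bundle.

493 bundles

H = i·C = 0.34 × $280 = $95.2000 per bundle-year
EOQ = √(2DS/H) = √(2 × 34,500 × 335 / 95.2)
    = √(242,804.62) ≈ 492.75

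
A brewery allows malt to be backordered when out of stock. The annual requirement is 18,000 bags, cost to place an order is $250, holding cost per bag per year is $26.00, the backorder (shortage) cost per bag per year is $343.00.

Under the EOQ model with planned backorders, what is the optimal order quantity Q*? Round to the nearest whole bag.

610 bags

Basic EOQ = √(2·18,000·250/26) = 588.348
Backorder adjustment √((H+b)/b) = √((26+343)/343) = 1.0372
Q* = 588.348 × 1.0372 ≈ 610.24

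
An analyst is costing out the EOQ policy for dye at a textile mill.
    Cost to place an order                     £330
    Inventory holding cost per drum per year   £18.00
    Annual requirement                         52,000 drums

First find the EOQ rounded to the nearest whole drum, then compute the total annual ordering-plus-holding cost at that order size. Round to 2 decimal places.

£24,854.78

Q* = √(2·D·S / H) = √(2·52,000·330 / 18) = √1,906,666.7 ≈ 1,380.82 → Q = 1,381 drums
Ordering: D/Q × S = 52,000/1,381 × £330 = £12,425.78
Holding:  Q/2 × H = 1,381/2 × £18 = £12,429.00
Total = £12,425.78 + £12,429.00 = £24,854.78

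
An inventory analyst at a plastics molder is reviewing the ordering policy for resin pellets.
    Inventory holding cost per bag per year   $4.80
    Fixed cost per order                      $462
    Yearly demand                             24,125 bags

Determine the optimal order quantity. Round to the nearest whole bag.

2,155 bags

Optimal lot size Q* = (2 × 24,125 × $462 / $4.8)^½ ≈ 2,155.01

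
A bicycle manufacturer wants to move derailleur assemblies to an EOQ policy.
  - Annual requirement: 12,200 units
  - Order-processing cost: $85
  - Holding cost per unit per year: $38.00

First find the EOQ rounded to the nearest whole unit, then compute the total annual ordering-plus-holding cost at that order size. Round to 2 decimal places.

$8,877.62

Q* = √(2·D·S / H) = √(2·12,200·85 / 38) = √54,578.9 ≈ 233.62 → Q = 234 units
Orders/yr = 12,200/234 = 52.137; ordering cost = 52.137 × $85 = $4,431.62
Average inventory = 234/2 = 117; holding cost = 117 × $38 = $4,446.00
Total = $4,431.62 + $4,446.00 = $8,877.62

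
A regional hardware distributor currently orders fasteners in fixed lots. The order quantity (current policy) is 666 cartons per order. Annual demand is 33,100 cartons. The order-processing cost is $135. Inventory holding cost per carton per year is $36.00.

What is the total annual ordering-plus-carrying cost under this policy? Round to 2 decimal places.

Annual ordering cost = (D/Q)·S = (33,100/666) × 135 = $6,709.46
Annual holding cost  = (Q/2)·H = (666/2) × 36 = $11,988.00
Total = $6,709.46 + $11,988.00 = $18,697.46

$18,697.46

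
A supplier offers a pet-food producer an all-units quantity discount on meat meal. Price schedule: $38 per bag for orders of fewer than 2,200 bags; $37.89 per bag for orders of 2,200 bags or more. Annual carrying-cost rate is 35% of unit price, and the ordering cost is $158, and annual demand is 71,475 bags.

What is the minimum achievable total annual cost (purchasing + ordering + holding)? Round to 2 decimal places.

$2,727,908.60

H₁ = 35%×$38 = $13.3000;  H₂ = 35%×$37.89 = $13.2615
EOQ₁ = √(2×71,475×158/13.3000) = 1,303.15  (< 2,200, feasible at tier 1)
EOQ₂ = √(2×71,475×158/13.2615) = 1,305.04  (< 2,200 → use Q = 2,200 at tier-2 price)
TC(tier 1 (EOQ₁), Q≈1,303.2) = $2,733,381.91
TC(tier 2, Q≈2,200.0) = $2,727,908.60
Minimum at tier 2: $2,727,908.60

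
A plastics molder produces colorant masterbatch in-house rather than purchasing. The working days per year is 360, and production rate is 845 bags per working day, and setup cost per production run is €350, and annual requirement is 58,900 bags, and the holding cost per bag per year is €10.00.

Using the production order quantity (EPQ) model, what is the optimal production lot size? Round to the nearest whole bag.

d = 58,900/360 = 163.6111 bags/day;  effective holding cost H(1 − d/p) = 10·(1 − 163.6111/845) = 8.06377
Q* = √(2DS / H_eff) = √(2·58,900·350 / 8.06377) ≈ 2,261.19

2,261 bags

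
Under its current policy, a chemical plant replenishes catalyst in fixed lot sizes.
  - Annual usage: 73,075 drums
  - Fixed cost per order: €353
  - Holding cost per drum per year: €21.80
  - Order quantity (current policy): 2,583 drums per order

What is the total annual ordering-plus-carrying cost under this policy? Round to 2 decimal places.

€38,141.33

Orders/yr = 73,075/2,583 = 28.291; ordering cost = 28.291 × €353 = €9,986.63
Average inventory = 2,583/2 = 1291.5; holding cost = 1291.5 × €21.8 = €28,154.70
Total = €9,986.63 + €28,154.70 = €38,141.33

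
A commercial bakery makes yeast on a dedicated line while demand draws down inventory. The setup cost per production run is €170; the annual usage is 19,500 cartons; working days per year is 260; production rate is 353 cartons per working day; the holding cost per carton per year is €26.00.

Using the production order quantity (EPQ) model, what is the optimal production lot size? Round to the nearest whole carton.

569 cartons

Daily demand d = 19,500/260 = 75.000; p = 353; 1 − d/p = 0.78754
EPQ = √(2DS / (H(1 − d/p)))
    = √(2 × 19,500 × 170 / (26 × 0.78754)) ≈ 569.03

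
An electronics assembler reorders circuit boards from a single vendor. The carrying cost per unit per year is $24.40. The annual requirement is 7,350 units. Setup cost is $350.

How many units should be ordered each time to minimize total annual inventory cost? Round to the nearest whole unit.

459 units

Q* = √(2·D·S / H) = √(2·7,350·350 / 24.4) = √210,860.7 ≈ 459.20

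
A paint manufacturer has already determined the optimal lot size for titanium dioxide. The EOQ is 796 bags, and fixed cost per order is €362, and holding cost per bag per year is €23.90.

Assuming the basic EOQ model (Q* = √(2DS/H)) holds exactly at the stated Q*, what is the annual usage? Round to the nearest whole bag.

EOQ relation: Q² = 2DS/H, so rearrange for the unknown.
D = Q²H / (2S) = 796² × 23.9 / (2 × 362) = 20,916.33

20,916 bags per year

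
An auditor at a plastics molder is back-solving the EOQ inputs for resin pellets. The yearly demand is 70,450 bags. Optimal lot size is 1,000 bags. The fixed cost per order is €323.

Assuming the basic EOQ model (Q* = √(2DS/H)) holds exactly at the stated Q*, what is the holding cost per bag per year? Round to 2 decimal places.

€45.51

Since Q* = (2DS/H)^½, squaring gives Q*²·H = 2DS.
H = 2DS / Q² = 2 × 70,450 × 323 / 1,000² = 45.5107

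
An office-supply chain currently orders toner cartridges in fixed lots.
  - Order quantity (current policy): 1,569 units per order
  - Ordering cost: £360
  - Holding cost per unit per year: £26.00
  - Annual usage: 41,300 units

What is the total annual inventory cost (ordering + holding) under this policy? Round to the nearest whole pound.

Ordering: D/Q × S = 41,300/1,569 × £360 = £9,476.10
Holding:  Q/2 × H = 1,569/2 × £26 = £20,397.00
Total = £9,476.10 + £20,397.00 = £29,873.10

£29,873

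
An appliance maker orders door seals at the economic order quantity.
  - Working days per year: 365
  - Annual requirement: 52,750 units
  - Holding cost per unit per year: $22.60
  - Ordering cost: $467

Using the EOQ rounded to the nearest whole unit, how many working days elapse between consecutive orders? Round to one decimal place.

10.2 days

Q* = √(2·D·S / H) = √(2·52,750·467 / 22.6) = √2,180,022.1 ≈ 1,476.49 → Q = 1,476 units
Cycle time = (working days × Q)/D = (365 × 1,476) / 52,750 = 10.213 days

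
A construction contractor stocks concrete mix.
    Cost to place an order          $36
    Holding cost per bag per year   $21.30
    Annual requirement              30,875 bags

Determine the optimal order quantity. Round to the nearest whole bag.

EOQ = √(2DS/H) = √(2 × 30,875 × 36 / 21.3)
    = √(104,366.20) ≈ 323.06

323 bags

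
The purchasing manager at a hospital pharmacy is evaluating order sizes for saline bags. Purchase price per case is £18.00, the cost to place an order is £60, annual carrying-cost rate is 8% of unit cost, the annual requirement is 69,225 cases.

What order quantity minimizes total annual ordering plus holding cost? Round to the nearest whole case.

Carrying cost H = £18 × 8% = £1.4400/case/yr
2DS/H = 2·69,225·60/1.44 = 5,768,750.00
EOQ = √5,768,750.00 ≈ 2,401.82

2,402 cases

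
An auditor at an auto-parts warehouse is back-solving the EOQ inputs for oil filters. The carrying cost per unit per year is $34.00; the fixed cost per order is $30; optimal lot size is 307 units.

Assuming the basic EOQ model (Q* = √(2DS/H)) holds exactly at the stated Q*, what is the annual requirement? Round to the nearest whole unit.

53,408 units per year

From Q* = √(2DS/H) ⇒ Q*² = 2DS/H.
D = Q²H / (2S) = 307² × 34 / (2 × 30) = 53,407.77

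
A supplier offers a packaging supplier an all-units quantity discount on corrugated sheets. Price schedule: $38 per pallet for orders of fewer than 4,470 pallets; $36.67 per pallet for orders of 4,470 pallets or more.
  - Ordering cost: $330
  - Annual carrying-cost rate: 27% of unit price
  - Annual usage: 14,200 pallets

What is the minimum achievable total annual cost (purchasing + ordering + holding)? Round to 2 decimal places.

$543,890.83

H₁ = 27%×$38 = $10.2600;  H₂ = 27%×$36.67 = $9.9009
EOQ₁ = √(2×14,200×330/10.2600) = 955.75  (< 4,470, feasible at tier 1)
EOQ₂ = √(2×14,200×330/9.9009) = 972.92  (< 4,470 → use Q = 4,470 at tier-2 price)
TC(tier 1 (EOQ₁), Q≈955.7) = $549,405.95
TC(tier 2, Q≈4,470.0) = $543,890.83
Minimum at tier 2: $543,890.83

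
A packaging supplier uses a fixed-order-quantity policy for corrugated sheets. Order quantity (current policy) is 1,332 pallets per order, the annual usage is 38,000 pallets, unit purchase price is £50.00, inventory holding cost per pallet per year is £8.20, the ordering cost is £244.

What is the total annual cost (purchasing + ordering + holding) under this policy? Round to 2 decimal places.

£1,912,422.16

Ordering: D/Q × S = 38,000/1,332 × £244 = £6,960.96
Holding:  Q/2 × H = 1,332/2 × £8.2 = £5,461.20
Purchase cost = D·C = 38,000 × 50 = £1,900,000.00
Total = £6,960.96 + £5,461.20 + £1,900,000.00 = £1,912,422.16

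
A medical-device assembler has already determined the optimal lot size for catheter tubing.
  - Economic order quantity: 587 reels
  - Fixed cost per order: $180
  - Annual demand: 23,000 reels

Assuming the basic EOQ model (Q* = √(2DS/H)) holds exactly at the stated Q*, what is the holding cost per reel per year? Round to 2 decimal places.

EOQ relation: Q² = 2DS/H, so rearrange for the unknown.
H = 2DS / Q² = 2 × 23,000 × 180 / 587² = 24.0300

$24.03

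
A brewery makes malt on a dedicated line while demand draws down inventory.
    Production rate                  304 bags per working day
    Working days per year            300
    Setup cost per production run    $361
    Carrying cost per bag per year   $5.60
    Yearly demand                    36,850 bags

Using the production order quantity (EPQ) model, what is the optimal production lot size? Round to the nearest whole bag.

d = 36,850/300 = 122.8333 bags/day;  effective holding cost H(1 − d/p) = 5.6·(1 − 122.8333/304) = 3.33728
Q* = √(2DS / H_eff) = √(2·36,850·361 / 3.33728) ≈ 2,823.52

2,824 bags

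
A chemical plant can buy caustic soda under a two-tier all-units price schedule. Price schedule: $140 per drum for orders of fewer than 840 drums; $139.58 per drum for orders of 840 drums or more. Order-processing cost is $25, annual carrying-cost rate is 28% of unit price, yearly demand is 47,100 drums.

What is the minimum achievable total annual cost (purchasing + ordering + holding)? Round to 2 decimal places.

H₁ = 28%×$140 = $39.2000;  H₂ = 28%×$139.58 = $39.0824
EOQ₁ = √(2×47,100×25/39.2000) = 245.11  (< 840, feasible at tier 1)
EOQ₂ = √(2×47,100×25/39.0824) = 245.47  (< 840 → use Q = 840 at tier-2 price)
TC(tier 1 (EOQ₁), Q≈245.1) = $6,603,608.12
TC(tier 2, Q≈840.0) = $6,592,034.39
Minimum at tier 2: $6,592,034.39

$6,592,034.39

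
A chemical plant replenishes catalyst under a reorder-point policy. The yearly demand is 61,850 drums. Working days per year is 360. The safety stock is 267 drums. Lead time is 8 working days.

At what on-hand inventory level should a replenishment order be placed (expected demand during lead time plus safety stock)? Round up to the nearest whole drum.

1,642 drums

Daily demand d = 61,850 / 360 = 171.806 drums/day
Demand during lead time = 171.806 × 8 = 1,374.44
Reorder point = 1,374.44 + 267 = 1,641.44 → round up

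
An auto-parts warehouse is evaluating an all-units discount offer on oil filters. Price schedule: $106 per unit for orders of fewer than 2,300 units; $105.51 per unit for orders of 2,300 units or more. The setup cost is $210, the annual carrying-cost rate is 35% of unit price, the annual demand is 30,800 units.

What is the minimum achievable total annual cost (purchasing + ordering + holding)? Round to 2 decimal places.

H₁ = 35%×$106 = $37.1000;  H₂ = 35%×$105.51 = $36.9285
EOQ₁ = √(2×30,800×210/37.1000) = 590.49  (< 2,300, feasible at tier 1)
EOQ₂ = √(2×30,800×210/36.9285) = 591.86  (< 2,300 → use Q = 2,300 at tier-2 price)
TC(tier 1 (EOQ₁), Q≈590.5) = $3,286,707.20
TC(tier 2, Q≈2,300.0) = $3,294,987.95
Minimum at tier 1 (EOQ₁): $3,286,707.20

$3,286,707.20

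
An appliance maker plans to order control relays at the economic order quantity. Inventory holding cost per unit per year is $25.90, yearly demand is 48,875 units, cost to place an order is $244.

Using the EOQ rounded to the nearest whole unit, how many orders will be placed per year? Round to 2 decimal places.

2DS/H = 2·48,875·244/25.9 = 920,888.03
EOQ = √920,888.03 ≈ 959.63 → Q = 960
N = D/Q = 48,875/960 ≈ 50.911 orders/yr

50.91 orders per year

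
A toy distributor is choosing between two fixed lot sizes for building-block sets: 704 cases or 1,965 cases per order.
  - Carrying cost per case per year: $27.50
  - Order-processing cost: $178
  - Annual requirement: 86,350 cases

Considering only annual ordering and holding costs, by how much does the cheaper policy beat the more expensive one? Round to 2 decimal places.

$3,327.97

Annual cost at Q: ordering D·S/Q plus holding Q·H/2.
TC(704) = (86,350/704)×178 + (704/2)×27.5 = $31,512.81
TC(1,965) = (86,350/1,965)×178 + (1,965/2)×27.5 = $34,840.79
Lots of 704 are cheaper by $3,327.97.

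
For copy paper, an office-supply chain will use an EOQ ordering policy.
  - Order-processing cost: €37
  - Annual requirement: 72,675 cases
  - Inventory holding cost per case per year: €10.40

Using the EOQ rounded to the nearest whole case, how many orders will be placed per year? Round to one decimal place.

Optimal lot size Q* = (2 × 72,675 × €37 / €10.4)^½ ≈ 719.10 → Q = 719
Orders per year = D/Q = 72,675 / 719 = 101.078

101.1 orders per year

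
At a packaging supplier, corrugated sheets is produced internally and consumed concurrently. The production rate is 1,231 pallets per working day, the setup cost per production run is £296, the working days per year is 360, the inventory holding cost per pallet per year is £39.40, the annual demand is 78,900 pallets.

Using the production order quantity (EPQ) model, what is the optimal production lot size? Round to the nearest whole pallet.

1,201 pallets

d = 78,900/360 = 219.1667 pallets/day;  effective holding cost H(1 − d/p) = 39.4·(1 − 219.1667/1231) = 32.38524
Q* = √(2DS / H_eff) = √(2·78,900·296 / 32.38524) ≈ 1,200.95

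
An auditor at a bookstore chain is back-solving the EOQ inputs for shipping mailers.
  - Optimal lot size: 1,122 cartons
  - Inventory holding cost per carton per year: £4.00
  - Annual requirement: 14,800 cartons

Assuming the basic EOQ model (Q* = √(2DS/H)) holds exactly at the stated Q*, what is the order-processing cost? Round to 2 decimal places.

£170.12

From Q* = √(2DS/H) ⇒ Q*² = 2DS/H.
S = Q²H / (2D) = 1,122² × 4 / (2 × 14,800) = 170.1195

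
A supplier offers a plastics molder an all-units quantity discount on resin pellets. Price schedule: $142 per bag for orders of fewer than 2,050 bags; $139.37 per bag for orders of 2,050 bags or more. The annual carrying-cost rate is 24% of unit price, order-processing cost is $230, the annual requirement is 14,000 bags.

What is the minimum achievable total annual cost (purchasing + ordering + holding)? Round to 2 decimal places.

$1,987,035.75

H₁ = 24%×$142 = $34.0800;  H₂ = 24%×$139.37 = $33.4488
EOQ₁ = √(2×14,000×230/34.0800) = 434.70  (< 2,050, feasible at tier 1)
EOQ₂ = √(2×14,000×230/33.4488) = 438.79  (< 2,050 → use Q = 2,050 at tier-2 price)
TC(tier 1 (EOQ₁), Q≈434.7) = $2,002,814.70
TC(tier 2, Q≈2,050.0) = $1,987,035.75
Minimum at tier 2: $1,987,035.75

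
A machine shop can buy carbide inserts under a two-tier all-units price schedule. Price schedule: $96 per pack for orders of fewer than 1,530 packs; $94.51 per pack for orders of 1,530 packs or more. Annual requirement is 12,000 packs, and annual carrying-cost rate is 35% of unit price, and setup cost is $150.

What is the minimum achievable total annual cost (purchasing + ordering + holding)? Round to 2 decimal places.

H₁ = 35%×$96 = $33.6000;  H₂ = 35%×$94.51 = $33.0785
EOQ₁ = √(2×12,000×150/33.6000) = 327.33  (< 1,530, feasible at tier 1)
EOQ₂ = √(2×12,000×150/33.0785) = 329.90  (< 1,530 → use Q = 1,530 at tier-2 price)
TC(tier 1 (EOQ₁), Q≈327.3) = $1,162,998.18
TC(tier 2, Q≈1,530.0) = $1,160,601.52
Minimum at tier 2: $1,160,601.52

$1,160,601.52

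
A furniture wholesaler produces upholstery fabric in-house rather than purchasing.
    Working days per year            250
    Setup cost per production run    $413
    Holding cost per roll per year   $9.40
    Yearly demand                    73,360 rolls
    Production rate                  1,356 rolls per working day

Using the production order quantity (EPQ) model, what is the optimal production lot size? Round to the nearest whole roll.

d = 73,360/250 = 293.4400 rolls/day;  effective holding cost H(1 − d/p) = 9.4·(1 − 293.4400/1356) = 7.36583
Q* = √(2DS / H_eff) = √(2·73,360·413 / 7.36583) ≈ 2,868.20

2,868 rolls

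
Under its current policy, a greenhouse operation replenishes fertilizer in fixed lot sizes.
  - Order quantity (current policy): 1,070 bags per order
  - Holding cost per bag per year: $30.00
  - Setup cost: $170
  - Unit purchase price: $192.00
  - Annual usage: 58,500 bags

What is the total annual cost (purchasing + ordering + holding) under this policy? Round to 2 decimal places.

Ordering: D/Q × S = 58,500/1,070 × $170 = $9,294.39
Holding:  Q/2 × H = 1,070/2 × $30 = $16,050.00
Purchase cost = D·C = 58,500 × 192 = $11,232,000.00
Total = $9,294.39 + $16,050.00 + $11,232,000.00 = $11,257,344.39

$11,257,344.39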